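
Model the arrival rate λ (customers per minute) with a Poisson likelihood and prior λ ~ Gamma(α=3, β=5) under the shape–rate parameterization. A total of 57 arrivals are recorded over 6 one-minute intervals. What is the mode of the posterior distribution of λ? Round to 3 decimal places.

Σxᵢ = 57, n = 6.
Posterior ∝ λ^2e^(−5λ) · λ^57e^(−6λ) = λ^59e^(−11λ), i.e. Gamma(shape=60, rate=11).
The mode of a Gamma(a, b) with a ≥ 1 (shape–rate) is (a−1)/b = 59/11 ≈ 5.364.

λ̂_MAP = 5.364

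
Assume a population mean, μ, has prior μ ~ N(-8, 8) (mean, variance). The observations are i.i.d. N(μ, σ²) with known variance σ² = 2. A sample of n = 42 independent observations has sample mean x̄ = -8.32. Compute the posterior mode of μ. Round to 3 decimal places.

n = 42, x̄ = -8.32.
For a Normal prior and Normal likelihood with known variance, the posterior is Normal; its mode equals its mean, the precision-weighted average.
Prior precision 1/σ₀² = 1/8 = 0.125; data precision n/σ² = 42/2 = 21.
μ̂ = (0.125·(-8) + 21·(-8.32)) / (0.125 + 21) = (-175.72)/21.125 = -35144/4225 ≈ -8.318.

μ̂_MAP = -8.318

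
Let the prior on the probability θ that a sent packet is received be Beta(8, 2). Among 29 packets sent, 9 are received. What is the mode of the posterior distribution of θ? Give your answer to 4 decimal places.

θ̂_MAP = 0.4324

Prior: Beta(8, 2).
Data: 9 successes in 29 trials. The binomial likelihood contributes θ^9(1−θ)^20, so the posterior is Beta(8+9, 2+20) = Beta(17, 22).
For Beta(a, b) with a, b > 1 the mode is (a−1)/(a+b−2) = 16/37 ≈ 0.4324.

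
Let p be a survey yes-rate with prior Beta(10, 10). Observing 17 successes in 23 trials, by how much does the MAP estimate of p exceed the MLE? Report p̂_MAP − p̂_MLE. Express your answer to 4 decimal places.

MAP − MLE = -0.1050

Posterior is Beta(27, 16); MAP = (27−1)/(43−2) = 26/41 ≈ 0.63415.
MLE ignores the prior: p̂_MLE = k/n = 17/23 ≈ 0.73913.
Difference = 26/41 − 17/23 = -99/943 ≈ -0.1050.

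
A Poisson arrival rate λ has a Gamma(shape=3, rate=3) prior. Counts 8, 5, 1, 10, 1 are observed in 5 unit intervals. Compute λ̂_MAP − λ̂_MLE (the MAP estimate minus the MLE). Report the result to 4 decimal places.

Σxᵢ = 25. Posterior is Gamma(28, 8); MAP = (28−1)/8 = 27/8 ≈ 3.37500.
MLE = x̄ = 25/5 ≈ 5.00000.
Difference = 27/8 − 25/5 = -13/8 ≈ -1.6250.

MAP − MLE = -1.6250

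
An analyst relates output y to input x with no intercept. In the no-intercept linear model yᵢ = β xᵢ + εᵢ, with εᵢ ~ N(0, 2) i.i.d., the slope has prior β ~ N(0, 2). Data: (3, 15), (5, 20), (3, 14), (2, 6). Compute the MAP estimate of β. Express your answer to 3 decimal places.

log p(β | y) = −Σ(yᵢ − βxᵢ)²/(2·2) − β²/(2·2) + const.
Setting the derivative to zero: Σxᵢ(yᵢ − βxᵢ)/2 − β/2 = 0, so β = Σxᵢyᵢ / (Σxᵢ² + σ²/τ²).
Σxᵢyᵢ = 3·15 + 5·20 + 3·14 + 2·6 = 199; Σxᵢ² = 47; σ²/τ² = 1.
β̂_MAP = 199 / (47 + 1) = 199/48 ≈ 4.146.

β̂_MAP = 4.146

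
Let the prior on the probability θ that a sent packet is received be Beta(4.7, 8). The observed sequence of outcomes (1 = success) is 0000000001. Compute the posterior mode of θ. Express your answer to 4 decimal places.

Prior: Beta(4.7, 8).
Data: 1 success in 10 trials (from the sequence). The binomial likelihood contributes θ(1−θ)^9, so the posterior is Beta(4.7+1, 8+9) = Beta(5.7, 17).
For Beta(a, b) with a, b > 1 the mode is (a−1)/(a+b−2) = 4.7/20.7 ≈ 0.2271.

θ̂_MAP = 0.2271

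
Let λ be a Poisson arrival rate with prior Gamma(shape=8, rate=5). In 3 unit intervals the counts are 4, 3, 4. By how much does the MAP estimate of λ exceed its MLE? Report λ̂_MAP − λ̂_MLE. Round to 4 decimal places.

MAP − MLE = -1.4167

Σxᵢ = 11. Posterior is Gamma(19, 8); MAP = (19−1)/8 = 18/8 ≈ 2.25000.
MLE = x̄ = 11/3 ≈ 3.66667.
Difference = 18/8 − 11/3 = -17/12 ≈ -1.4167.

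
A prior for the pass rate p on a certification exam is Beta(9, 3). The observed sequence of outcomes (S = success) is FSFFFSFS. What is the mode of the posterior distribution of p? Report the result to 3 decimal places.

p̂_MAP = 0.611

Prior: Beta(9, 3).
Data: 3 successes in 8 trials (from the sequence). The binomial likelihood contributes p^3(1−p)^5, so the posterior is Beta(9+3, 3+5) = Beta(12, 8).
For Beta(a, b) with a, b > 1 the mode is (a−1)/(a+b−2) = 11/18 ≈ 0.611.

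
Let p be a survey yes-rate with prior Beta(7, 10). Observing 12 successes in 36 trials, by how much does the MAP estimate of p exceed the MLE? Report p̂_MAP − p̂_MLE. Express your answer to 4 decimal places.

MAP − MLE = 0.0196

Posterior is Beta(19, 34); MAP = (19−1)/(53−2) = 18/51 ≈ 0.35294.
MLE ignores the prior: p̂_MLE = k/n = 12/36 ≈ 0.33333.
Difference = 18/51 − 12/36 = 1/51 ≈ 0.0196.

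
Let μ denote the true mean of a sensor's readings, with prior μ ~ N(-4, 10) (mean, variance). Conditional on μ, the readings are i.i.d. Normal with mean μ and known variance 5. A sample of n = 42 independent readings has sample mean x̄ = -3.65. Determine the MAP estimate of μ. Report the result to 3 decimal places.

μ̂_MAP = -3.654

n = 42, x̄ = -3.65.
For a Normal prior and Normal likelihood with known variance, the posterior is Normal; its mode equals its mean, the precision-weighted average.
Prior precision 1/σ₀² = 1/10 = 0.1; data precision n/σ² = 42/5 = 8.4.
μ̂ = (0.1·(-4) + 8.4·(-3.65)) / (0.1 + 8.4) = (-31.06)/8.5 = -1553/425 ≈ -3.654.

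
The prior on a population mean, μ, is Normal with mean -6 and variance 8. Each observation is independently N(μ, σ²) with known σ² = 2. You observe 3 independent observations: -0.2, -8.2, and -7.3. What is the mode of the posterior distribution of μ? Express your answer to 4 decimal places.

n = 3; x̄ = ((-0.2) + (-8.2) + (-7.3))/3 = -15.7/3 = -157/30 ≈ -5.2333.
For a Normal prior and Normal likelihood with known variance, the posterior is Normal; its mode equals its mean, the precision-weighted average.
Prior precision 1/σ₀² = 1/8 = 0.125; data precision n/σ² = 3/2 = 1.5.
μ̂ = (0.125·(-6) + 1.5·(-157/30)) / (0.125 + 1.5) = (-8.6)/1.625 = -344/65 ≈ -5.2923.

μ̂_MAP = -5.2923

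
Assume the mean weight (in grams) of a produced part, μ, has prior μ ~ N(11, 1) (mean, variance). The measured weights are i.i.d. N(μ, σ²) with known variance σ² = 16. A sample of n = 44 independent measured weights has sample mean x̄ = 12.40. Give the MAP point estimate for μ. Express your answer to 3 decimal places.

μ̂_MAP = 12.027

n = 44, x̄ = 12.40.
For a Normal prior and Normal likelihood with known variance, the posterior is Normal; its mode equals its mean, the precision-weighted average.
Prior precision 1/σ₀² = 1/1 = 1; data precision n/σ² = 44/16 = 2.75.
μ̂ = (1·11 + 2.75·12.4) / (1 + 2.75) = 45.1/3.75 = 902/75 ≈ 12.027.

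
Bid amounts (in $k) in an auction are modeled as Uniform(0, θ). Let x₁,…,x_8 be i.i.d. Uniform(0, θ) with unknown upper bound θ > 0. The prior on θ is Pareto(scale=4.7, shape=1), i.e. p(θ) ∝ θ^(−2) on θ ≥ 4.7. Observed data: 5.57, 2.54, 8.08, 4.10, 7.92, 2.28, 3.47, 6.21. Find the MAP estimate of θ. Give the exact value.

θ̂_MAP = 8.08

The Uniform(0, θ) likelihood is θ^(−n) for θ ≥ max(xᵢ), zero otherwise. Here max(xᵢ) = 8.08.
Posterior ∝ θ^(−2) · θ^(−8) = θ^(−10) on θ ≥ max(4.7, 8.08) = 8.08.
This density is strictly decreasing in θ, so the posterior mode lies at the lower boundary of the support.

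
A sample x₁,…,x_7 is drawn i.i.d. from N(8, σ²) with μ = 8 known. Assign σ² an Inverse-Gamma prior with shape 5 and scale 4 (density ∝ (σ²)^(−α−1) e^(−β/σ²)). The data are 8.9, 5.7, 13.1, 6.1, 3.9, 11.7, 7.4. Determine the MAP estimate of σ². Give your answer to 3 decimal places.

σ̂²_MAP = 3.925

Sum of squared deviations about the known mean: SS = (8.9−8)² + (5.7−8)² + (13.1−8)² + (6.1−8)² + (3.9−8)² + (11.7−8)² + (7.4−8)² = 66.58.
The Normal likelihood contributes (σ²)^(−n/2) exp(−SS/(2σ²)), so the posterior is Inverse-Gamma(α + n/2, β + SS/2) = Inverse-Gamma(8.5, 37.29).
The mode of Inverse-Gamma(a, b) is b/(a+1) = 37.29/9.5 ≈ 3.925.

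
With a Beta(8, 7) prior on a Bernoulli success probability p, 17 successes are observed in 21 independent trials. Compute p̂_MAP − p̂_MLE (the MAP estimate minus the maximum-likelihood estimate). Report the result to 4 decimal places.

Posterior is Beta(25, 11); MAP = (25−1)/(36−2) = 24/34 ≈ 0.70588.
MLE ignores the prior: p̂_MLE = k/n = 17/21 ≈ 0.80952.
Difference = 24/34 − 17/21 = -37/357 ≈ -0.1036.

MAP − MLE = -0.1036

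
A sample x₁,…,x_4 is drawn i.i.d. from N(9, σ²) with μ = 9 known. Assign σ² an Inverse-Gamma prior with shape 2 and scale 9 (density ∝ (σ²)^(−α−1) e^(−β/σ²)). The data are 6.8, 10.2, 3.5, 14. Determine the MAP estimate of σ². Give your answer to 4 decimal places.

σ̂²_MAP = 7.9530

Sum of squared deviations about the known mean: SS = (6.8−9)² + (10.2−9)² + (3.5−9)² + (14−9)² = 61.53.
The Normal likelihood contributes (σ²)^(−n/2) exp(−SS/(2σ²)), so the posterior is Inverse-Gamma(α + n/2, β + SS/2) = Inverse-Gamma(4, 39.765).
The mode of Inverse-Gamma(a, b) is b/(a+1) = 39.765/5 ≈ 7.9530.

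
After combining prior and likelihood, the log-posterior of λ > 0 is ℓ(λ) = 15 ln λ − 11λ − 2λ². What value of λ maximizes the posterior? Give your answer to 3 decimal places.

λ̂_MAP = 1.000

ℓ'(λ) = 15/λ − 11 − 4λ. Setting this to zero and multiplying by λ: 4λ² + 11λ − 15 = 0.
λ = (−11 + √(11² + 4·4·15)) / (2·4) = (−11 + √361) / 8 = (−11 + 19)/8 = 1.
ℓ''(λ) = −15/λ² − 4 < 0, confirming a maximum.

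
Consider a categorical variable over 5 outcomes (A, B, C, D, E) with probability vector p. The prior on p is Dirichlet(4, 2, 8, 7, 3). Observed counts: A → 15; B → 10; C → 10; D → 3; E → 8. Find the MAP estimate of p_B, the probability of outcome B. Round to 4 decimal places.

MAP estimate of p_B = 0.1692

The posterior is Dirichlet(αᵢ + nᵢ) = Dirichlet(19, 12, 18, 10, 11).
For a Dirichlet(a₁,…,a_K) with all aᵢ > 1, the mode has j-th component (aⱼ − 1)/(Σaᵢ − K).
Here Σaᵢ = 70 and K = 5, so p_B = (12 − 1)/(70 − 5) = 11/65 ≈ 0.1692.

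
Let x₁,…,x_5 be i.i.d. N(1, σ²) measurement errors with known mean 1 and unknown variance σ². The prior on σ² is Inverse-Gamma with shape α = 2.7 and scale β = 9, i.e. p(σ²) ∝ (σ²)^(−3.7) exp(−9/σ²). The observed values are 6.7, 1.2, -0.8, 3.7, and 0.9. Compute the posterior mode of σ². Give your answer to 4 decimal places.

σ̂²_MAP = 4.9250

Sum of squared deviations about the known mean: SS = (6.7−1)² + (1.2−1)² + (-0.8−1)² + (3.7−1)² + (0.9−1)² = 43.07.
The Normal likelihood contributes (σ²)^(−n/2) exp(−SS/(2σ²)), so the posterior is Inverse-Gamma(α + n/2, β + SS/2) = Inverse-Gamma(5.2, 30.535).
The mode of Inverse-Gamma(a, b) is b/(a+1) = 30.535/6.2 ≈ 4.9250.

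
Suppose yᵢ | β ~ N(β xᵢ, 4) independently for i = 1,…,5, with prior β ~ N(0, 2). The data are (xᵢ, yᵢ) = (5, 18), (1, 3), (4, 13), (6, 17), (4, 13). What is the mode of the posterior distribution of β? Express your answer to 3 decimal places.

log p(β | y) = −Σ(yᵢ − βxᵢ)²/(2·4) − β²/(2·2) + const.
Setting the derivative to zero: Σxᵢ(yᵢ − βxᵢ)/4 − β/2 = 0, so β = Σxᵢyᵢ / (Σxᵢ² + σ²/τ²).
Σxᵢyᵢ = 5·18 + 1·3 + 4·13 + 6·17 + 4·13 = 299; Σxᵢ² = 94; σ²/τ² = 2.
β̂_MAP = 299 / (94 + 2) = 299/96 ≈ 3.115.

β̂_MAP = 3.115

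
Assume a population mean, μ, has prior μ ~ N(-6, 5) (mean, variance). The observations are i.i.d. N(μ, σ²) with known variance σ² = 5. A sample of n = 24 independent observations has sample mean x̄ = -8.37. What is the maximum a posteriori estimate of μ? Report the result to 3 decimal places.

n = 24, x̄ = -8.37.
For a Normal prior and Normal likelihood with known variance, the posterior is Normal; its mode equals its mean, the precision-weighted average.
Prior precision 1/σ₀² = 1/5 = 0.2; data precision n/σ² = 24/5 = 4.8.
μ̂ = (0.2·(-6) + 4.8·(-8.37)) / (0.2 + 4.8) = (-41.376)/5 = -8.2752 ≈ -8.275.

μ̂_MAP = -8.275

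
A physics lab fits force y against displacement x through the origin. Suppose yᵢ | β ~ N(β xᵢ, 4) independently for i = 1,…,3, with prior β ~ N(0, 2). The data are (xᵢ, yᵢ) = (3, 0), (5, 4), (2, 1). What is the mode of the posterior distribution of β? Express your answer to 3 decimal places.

log p(β | y) = −Σ(yᵢ − βxᵢ)²/(2·4) − β²/(2·2) + const.
Setting the derivative to zero: Σxᵢ(yᵢ − βxᵢ)/4 − β/2 = 0, so β = Σxᵢyᵢ / (Σxᵢ² + σ²/τ²).
Σxᵢyᵢ = 3·0 + 5·4 + 2·1 = 22; Σxᵢ² = 38; σ²/τ² = 2.
β̂_MAP = 22 / (38 + 2) = 22/40 ≈ 0.550.

β̂_MAP = 0.550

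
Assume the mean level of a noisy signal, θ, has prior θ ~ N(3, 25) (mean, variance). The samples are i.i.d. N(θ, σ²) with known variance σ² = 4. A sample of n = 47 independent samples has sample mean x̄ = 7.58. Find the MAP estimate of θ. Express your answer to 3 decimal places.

θ̂_MAP = 7.564

n = 47, x̄ = 7.58.
For a Normal prior and Normal likelihood with known variance, the posterior is Normal; its mode equals its mean, the precision-weighted average.
Prior precision 1/σ₀² = 1/25 = 0.04; data precision n/σ² = 47/4 = 11.75.
θ̂ = (0.04·3 + 11.75·7.58) / (0.04 + 11.75) = 89.185/11.79 = 17837/2358 ≈ 7.564.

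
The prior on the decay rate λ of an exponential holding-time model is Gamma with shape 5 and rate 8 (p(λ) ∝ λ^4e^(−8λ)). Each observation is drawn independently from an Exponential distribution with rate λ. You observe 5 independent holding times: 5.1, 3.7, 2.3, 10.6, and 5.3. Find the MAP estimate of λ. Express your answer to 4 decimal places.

λ̂_MAP = 0.2571

The Exponential(rate=λ) likelihood is ∝ λ^n e^(−λΣtᵢ). Here n = 5 and Σtᵢ = 5.1 + 3.7 + 2.3 + 10.6 + 5.3 = 27.
Posterior ∝ λ^4e^(−8λ) · λ^5e^(−27λ) = λ^9e^(−35λ), i.e. Gamma(10, 35).
Mode = (a−1)/b = 9/35 ≈ 0.2571.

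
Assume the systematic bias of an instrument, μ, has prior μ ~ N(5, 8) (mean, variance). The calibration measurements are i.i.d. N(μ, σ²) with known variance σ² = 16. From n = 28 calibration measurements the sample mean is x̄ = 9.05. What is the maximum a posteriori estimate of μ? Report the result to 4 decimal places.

n = 28, x̄ = 9.05.
For a Normal prior and Normal likelihood with known variance, the posterior is Normal; its mode equals its mean, the precision-weighted average.
Prior precision 1/σ₀² = 1/8 = 0.125; data precision n/σ² = 28/16 = 1.75.
μ̂ = (0.125·5 + 1.75·9.05) / (0.125 + 1.75) = 16.4625/1.875 = 8.7800.

μ̂_MAP = 8.7800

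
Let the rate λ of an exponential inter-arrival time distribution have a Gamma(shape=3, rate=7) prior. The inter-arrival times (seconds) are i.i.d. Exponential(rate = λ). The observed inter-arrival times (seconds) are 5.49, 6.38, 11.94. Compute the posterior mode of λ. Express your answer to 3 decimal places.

λ̂_MAP = 0.162

The Exponential(rate=λ) likelihood is ∝ λ^n e^(−λΣtᵢ). Here n = 3 and Σtᵢ = 5.49 + 6.38 + 11.94 = 23.81.
Posterior ∝ λ^2e^(−7λ) · λ^3e^(−23.81λ) = λ^5e^(−30.81λ), i.e. Gamma(6, 30.81).
Mode = (a−1)/b = 5/30.81 ≈ 0.162.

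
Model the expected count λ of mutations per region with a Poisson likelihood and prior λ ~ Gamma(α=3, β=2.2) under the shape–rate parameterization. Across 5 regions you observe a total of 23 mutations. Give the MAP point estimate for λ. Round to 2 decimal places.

Σxᵢ = 23, n = 5.
Posterior ∝ λ^2e^(−2.2λ) · λ^23e^(−5λ) = λ^25e^(−7.2λ), i.e. Gamma(shape=26, rate=7.2).
The mode of a Gamma(a, b) with a ≥ 1 (shape–rate) is (a−1)/b = 25/7.2 ≈ 3.47.

λ̂_MAP = 3.47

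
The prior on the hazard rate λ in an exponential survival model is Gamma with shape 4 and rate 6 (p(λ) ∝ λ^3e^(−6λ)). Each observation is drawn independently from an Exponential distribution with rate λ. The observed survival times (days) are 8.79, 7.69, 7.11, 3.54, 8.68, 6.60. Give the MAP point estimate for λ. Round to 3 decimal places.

λ̂_MAP = 0.186

The Exponential(rate=λ) likelihood is ∝ λ^n e^(−λΣtᵢ). Here n = 6 and Σtᵢ = 8.79 + 7.69 + 7.11 + 3.54 + 8.68 + 6.60 = 42.41.
Posterior ∝ λ^3e^(−6λ) · λ^6e^(−42.41λ) = λ^9e^(−48.41λ), i.e. Gamma(10, 48.41).
Mode = (a−1)/b = 9/48.41 ≈ 0.186.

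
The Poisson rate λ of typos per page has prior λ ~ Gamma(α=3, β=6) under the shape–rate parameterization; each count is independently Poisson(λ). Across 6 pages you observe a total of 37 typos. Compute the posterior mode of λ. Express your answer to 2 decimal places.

Σxᵢ = 37, n = 6.
Posterior ∝ λ^2e^(−6λ) · λ^37e^(−6λ) = λ^39e^(−12λ), i.e. Gamma(shape=40, rate=12).
The mode of a Gamma(a, b) with a ≥ 1 (shape–rate) is (a−1)/b = 39/12 ≈ 3.25.

λ̂_MAP = 3.25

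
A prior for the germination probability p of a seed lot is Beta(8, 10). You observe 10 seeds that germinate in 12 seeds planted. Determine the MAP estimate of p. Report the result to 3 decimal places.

Prior: Beta(8, 10).
Data: 10 successes in 12 trials. The binomial likelihood contributes p^10(1−p)^2, so the posterior is Beta(8+10, 10+2) = Beta(18, 12).
For Beta(a, b) with a, b > 1 the mode is (a−1)/(a+b−2) = 17/28 ≈ 0.607.

p̂_MAP = 0.607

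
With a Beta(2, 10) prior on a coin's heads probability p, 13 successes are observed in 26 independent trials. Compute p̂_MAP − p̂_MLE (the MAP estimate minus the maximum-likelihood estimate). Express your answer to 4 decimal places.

Posterior is Beta(15, 23); MAP = (15−1)/(38−2) = 14/36 ≈ 0.38889.
MLE ignores the prior: p̂_MLE = k/n = 13/26 ≈ 0.50000.
Difference = 14/36 − 13/26 = -1/9 ≈ -0.1111.

MAP − MLE = -0.1111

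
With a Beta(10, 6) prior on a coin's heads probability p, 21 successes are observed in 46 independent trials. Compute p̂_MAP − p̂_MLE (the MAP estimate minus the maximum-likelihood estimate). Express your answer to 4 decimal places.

MAP − MLE = 0.0435

Posterior is Beta(31, 31); MAP = (31−1)/(62−2) = 30/60 ≈ 0.50000.
MLE ignores the prior: p̂_MLE = k/n = 21/46 ≈ 0.45652.
Difference = 30/60 − 21/46 = 1/23 ≈ 0.0435.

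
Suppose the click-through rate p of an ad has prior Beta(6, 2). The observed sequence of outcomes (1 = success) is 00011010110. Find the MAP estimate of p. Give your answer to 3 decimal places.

p̂_MAP = 0.588

Prior: Beta(6, 2).
Data: 5 successes in 11 trials (from the sequence). The binomial likelihood contributes p^5(1−p)^6, so the posterior is Beta(6+5, 2+6) = Beta(11, 8).
For Beta(a, b) with a, b > 1 the mode is (a−1)/(a+b−2) = 10/17 ≈ 0.588.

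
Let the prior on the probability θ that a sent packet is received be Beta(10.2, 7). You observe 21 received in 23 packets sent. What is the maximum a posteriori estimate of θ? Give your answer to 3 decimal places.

Prior: Beta(10.2, 7).
Data: 21 successes in 23 trials. The binomial likelihood contributes θ^21(1−θ)^2, so the posterior is Beta(10.2+21, 7+2) = Beta(31.2, 9).
For Beta(a, b) with a, b > 1 the mode is (a−1)/(a+b−2) = 30.2/38.2 ≈ 0.791.

θ̂_MAP = 0.791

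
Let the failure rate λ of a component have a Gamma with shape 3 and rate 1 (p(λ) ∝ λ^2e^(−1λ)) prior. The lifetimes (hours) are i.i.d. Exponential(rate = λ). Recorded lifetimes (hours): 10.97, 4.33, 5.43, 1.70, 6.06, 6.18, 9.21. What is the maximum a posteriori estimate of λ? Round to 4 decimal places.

λ̂_MAP = 0.2005

The Exponential(rate=λ) likelihood is ∝ λ^n e^(−λΣtᵢ). Here n = 7 and Σtᵢ = 10.97 + 4.33 + 5.43 + 1.70 + 6.06 + 6.18 + 9.21 = 43.88.
Posterior ∝ λ^2e^(−1λ) · λ^7e^(−43.88λ) = λ^9e^(−44.88λ), i.e. Gamma(10, 44.88).
Mode = (a−1)/b = 9/44.88 ≈ 0.2005.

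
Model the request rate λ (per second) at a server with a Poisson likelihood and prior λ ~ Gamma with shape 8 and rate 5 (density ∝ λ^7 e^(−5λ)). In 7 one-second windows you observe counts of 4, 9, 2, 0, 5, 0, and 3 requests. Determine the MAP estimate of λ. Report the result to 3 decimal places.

λ̂_MAP = 2.500

Σxᵢ = 4+9+2+0+5+0+3 = 23, with n = 7.
Posterior ∝ λ^7e^(−5λ) · λ^23e^(−7λ) = λ^30e^(−12λ), i.e. Gamma(shape=31, rate=12).
The mode of a Gamma(a, b) with a ≥ 1 (shape–rate) is (a−1)/b = 30/12 ≈ 2.500.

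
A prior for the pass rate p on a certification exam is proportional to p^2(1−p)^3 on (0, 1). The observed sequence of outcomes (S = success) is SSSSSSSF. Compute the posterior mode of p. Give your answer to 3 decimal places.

p̂_MAP = 0.692

The prior density ∝ p^2(1−p)^3 is the kernel of Beta(3, 4).
Data: 7 successes in 8 trials (from the sequence). The binomial likelihood contributes p^7(1−p)^1, so the posterior is Beta(3+7, 4+1) = Beta(10, 5).
For Beta(a, b) with a, b > 1 the mode is (a−1)/(a+b−2) = 9/13 ≈ 0.692.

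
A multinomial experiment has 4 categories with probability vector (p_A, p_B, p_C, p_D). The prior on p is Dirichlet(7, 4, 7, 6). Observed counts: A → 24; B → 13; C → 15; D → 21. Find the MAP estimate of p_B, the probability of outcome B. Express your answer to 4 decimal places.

The posterior is Dirichlet(αᵢ + nᵢ) = Dirichlet(31, 17, 22, 27).
For a Dirichlet(a₁,…,a_K) with all aᵢ > 1, the mode has j-th component (aⱼ − 1)/(Σaᵢ − K).
Here Σaᵢ = 97 and K = 4, so p_B = (17 − 1)/(97 − 4) = 16/93 ≈ 0.1720.

MAP estimate of p_B = 0.1720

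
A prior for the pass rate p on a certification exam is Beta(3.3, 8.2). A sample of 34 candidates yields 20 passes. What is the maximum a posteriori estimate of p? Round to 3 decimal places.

p̂_MAP = 0.513

Prior: Beta(3.3, 8.2).
Data: 20 successes in 34 trials. The binomial likelihood contributes p^20(1−p)^14, so the posterior is Beta(3.3+20, 8.2+14) = Beta(23.3, 22.2).
For Beta(a, b) with a, b > 1 the mode is (a−1)/(a+b−2) = 22.3/43.5 ≈ 0.513.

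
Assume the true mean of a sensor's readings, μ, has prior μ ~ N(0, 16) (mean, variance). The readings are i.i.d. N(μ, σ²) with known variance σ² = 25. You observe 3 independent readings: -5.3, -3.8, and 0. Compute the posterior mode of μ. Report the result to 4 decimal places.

μ̂_MAP = -1.9945

n = 3; x̄ = ((-5.3) + (-3.8) + 0)/3 = -9.1/3 = -91/30 ≈ -3.0333.
For a Normal prior and Normal likelihood with known variance, the posterior is Normal; its mode equals its mean, the precision-weighted average.
Prior precision 1/σ₀² = 1/16 = 0.0625; data precision n/σ² = 3/25 = 0.12.
μ̂ = (0.0625·0 + 0.12·(-91/30)) / (0.0625 + 0.12) = (-0.364)/0.1825 = -728/365 ≈ -1.9945.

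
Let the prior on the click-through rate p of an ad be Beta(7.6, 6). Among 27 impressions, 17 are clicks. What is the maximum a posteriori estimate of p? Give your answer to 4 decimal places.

Prior: Beta(7.6, 6).
Data: 17 successes in 27 trials. The binomial likelihood contributes p^17(1−p)^10, so the posterior is Beta(7.6+17, 6+10) = Beta(24.6, 16).
For Beta(a, b) with a, b > 1 the mode is (a−1)/(a+b−2) = 23.6/38.6 ≈ 0.6114.

p̂_MAP = 0.6114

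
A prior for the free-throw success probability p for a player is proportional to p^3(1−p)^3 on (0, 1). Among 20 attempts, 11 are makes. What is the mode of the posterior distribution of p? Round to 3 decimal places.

p̂_MAP = 0.538

The prior density ∝ p^3(1−p)^3 is the kernel of Beta(4, 4).
Data: 11 successes in 20 trials. The binomial likelihood contributes p^11(1−p)^9, so the posterior is Beta(4+11, 4+9) = Beta(15, 13).
For Beta(a, b) with a, b > 1 the mode is (a−1)/(a+b−2) = 14/26 ≈ 0.538.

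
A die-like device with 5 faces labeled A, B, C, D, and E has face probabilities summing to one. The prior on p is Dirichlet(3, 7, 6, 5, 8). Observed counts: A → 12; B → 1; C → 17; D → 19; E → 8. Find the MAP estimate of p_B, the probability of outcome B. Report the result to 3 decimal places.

The posterior is Dirichlet(αᵢ + nᵢ) = Dirichlet(15, 8, 23, 24, 16).
For a Dirichlet(a₁,…,a_K) with all aᵢ > 1, the mode has j-th component (aⱼ − 1)/(Σaᵢ − K).
Here Σaᵢ = 86 and K = 5, so p_B = (8 − 1)/(86 − 5) = 7/81 ≈ 0.086.

MAP estimate of p_B = 0.086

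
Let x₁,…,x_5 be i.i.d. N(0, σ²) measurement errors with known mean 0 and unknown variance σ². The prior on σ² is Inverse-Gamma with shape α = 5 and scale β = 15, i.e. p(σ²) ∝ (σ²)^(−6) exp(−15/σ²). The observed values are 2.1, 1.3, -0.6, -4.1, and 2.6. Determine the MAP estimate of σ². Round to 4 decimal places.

σ̂²_MAP = 3.5312

Sum of squared deviations about the known mean: SS = (2.1−0)² + (1.3−0)² + (-0.6−0)² + (-4.1−0)² + (2.6−0)² = 30.03.
The Normal likelihood contributes (σ²)^(−n/2) exp(−SS/(2σ²)), so the posterior is Inverse-Gamma(α + n/2, β + SS/2) = Inverse-Gamma(7.5, 30.015).
The mode of Inverse-Gamma(a, b) is b/(a+1) = 30.015/8.5 ≈ 3.5312.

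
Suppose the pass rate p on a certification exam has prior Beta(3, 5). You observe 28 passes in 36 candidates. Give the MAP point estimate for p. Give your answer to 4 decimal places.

Prior: Beta(3, 5).
Data: 28 successes in 36 trials. The binomial likelihood contributes p^28(1−p)^8, so the posterior is Beta(3+28, 5+8) = Beta(31, 13).
For Beta(a, b) with a, b > 1 the mode is (a−1)/(a+b−2) = 30/42 ≈ 0.7143.

p̂_MAP = 0.7143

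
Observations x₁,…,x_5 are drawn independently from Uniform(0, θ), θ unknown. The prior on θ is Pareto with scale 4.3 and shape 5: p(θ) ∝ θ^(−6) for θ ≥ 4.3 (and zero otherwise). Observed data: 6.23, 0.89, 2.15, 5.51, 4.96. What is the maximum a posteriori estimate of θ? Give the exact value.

The Uniform(0, θ) likelihood is θ^(−n) for θ ≥ max(xᵢ), zero otherwise. Here max(xᵢ) = 6.23.
Posterior ∝ θ^(−6) · θ^(−5) = θ^(−11) on θ ≥ max(4.3, 6.23) = 6.23.
This density is strictly decreasing in θ, so the posterior mode lies at the lower boundary of the support.

θ̂_MAP = 6.23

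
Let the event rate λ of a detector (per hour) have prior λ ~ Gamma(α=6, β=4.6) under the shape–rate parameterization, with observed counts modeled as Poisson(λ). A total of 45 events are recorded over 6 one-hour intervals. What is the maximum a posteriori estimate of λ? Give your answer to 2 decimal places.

Σxᵢ = 45, n = 6.
Posterior ∝ λ^5e^(−4.6λ) · λ^45e^(−6λ) = λ^50e^(−10.6λ), i.e. Gamma(shape=51, rate=10.6).
The mode of a Gamma(a, b) with a ≥ 1 (shape–rate) is (a−1)/b = 50/10.6 ≈ 4.72.

λ̂_MAP = 4.72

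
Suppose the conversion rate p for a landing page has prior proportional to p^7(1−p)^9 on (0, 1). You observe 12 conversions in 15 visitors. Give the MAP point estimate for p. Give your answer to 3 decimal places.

p̂_MAP = 0.613

The prior density ∝ p^7(1−p)^9 is the kernel of Beta(8, 10).
Data: 12 successes in 15 trials. The binomial likelihood contributes p^12(1−p)^3, so the posterior is Beta(8+12, 10+3) = Beta(20, 13).
For Beta(a, b) with a, b > 1 the mode is (a−1)/(a+b−2) = 19/31 ≈ 0.613.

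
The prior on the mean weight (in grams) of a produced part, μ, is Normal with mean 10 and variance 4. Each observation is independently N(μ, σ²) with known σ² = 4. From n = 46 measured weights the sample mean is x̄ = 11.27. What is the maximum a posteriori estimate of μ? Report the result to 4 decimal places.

μ̂_MAP = 11.2430

n = 46, x̄ = 11.27.
For a Normal prior and Normal likelihood with known variance, the posterior is Normal; its mode equals its mean, the precision-weighted average.
Prior precision 1/σ₀² = 1/4 = 0.25; data precision n/σ² = 46/4 = 11.5.
μ̂ = (0.25·10 + 11.5·11.27) / (0.25 + 11.5) = 132.105/11.75 = 26421/2350 ≈ 11.2430.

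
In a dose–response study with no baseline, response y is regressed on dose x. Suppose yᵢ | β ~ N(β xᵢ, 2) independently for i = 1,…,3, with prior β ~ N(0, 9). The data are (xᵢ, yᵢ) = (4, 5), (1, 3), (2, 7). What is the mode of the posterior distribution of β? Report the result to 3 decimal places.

log p(β | y) = −Σ(yᵢ − βxᵢ)²/(2·2) − β²/(2·9) + const.
Setting the derivative to zero: Σxᵢ(yᵢ − βxᵢ)/2 − β/9 = 0, so β = Σxᵢyᵢ / (Σxᵢ² + σ²/τ²).
Σxᵢyᵢ = 4·5 + 1·3 + 2·7 = 37; Σxᵢ² = 21; σ²/τ² = 2/9.
β̂_MAP = 37 / (21 + 2/9) = 37/(191/9) = 333/191 ≈ 1.743.

β̂_MAP = 1.743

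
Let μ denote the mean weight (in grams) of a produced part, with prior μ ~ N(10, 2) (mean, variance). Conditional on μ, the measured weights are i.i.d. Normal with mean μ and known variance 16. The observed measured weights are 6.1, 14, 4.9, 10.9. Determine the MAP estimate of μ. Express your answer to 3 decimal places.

n = 4; x̄ = (6.1 + 14 + 4.9 + 10.9)/4 = 35.9/4 = 8.975.
For a Normal prior and Normal likelihood with known variance, the posterior is Normal; its mode equals its mean, the precision-weighted average.
Prior precision 1/σ₀² = 1/2 = 0.5; data precision n/σ² = 4/16 = 0.25.
μ̂ = (0.5·10 + 0.25·8.975) / (0.5 + 0.25) = 7.24375/0.75 = 1159/120 ≈ 9.658.

μ̂_MAP = 9.658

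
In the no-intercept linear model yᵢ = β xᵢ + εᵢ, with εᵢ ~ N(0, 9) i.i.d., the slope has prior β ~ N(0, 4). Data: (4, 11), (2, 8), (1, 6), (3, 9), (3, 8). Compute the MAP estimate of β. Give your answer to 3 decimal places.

log p(β | y) = −Σ(yᵢ − βxᵢ)²/(2·9) − β²/(2·4) + const.
Setting the derivative to zero: Σxᵢ(yᵢ − βxᵢ)/9 − β/4 = 0, so β = Σxᵢyᵢ / (Σxᵢ² + σ²/τ²).
Σxᵢyᵢ = 4·11 + 2·8 + 1·6 + 3·9 + 3·8 = 117; Σxᵢ² = 39; σ²/τ² = 2.25.
β̂_MAP = 117 / (39 + 2.25) = 117/41.25 ≈ 2.836.

β̂_MAP = 2.836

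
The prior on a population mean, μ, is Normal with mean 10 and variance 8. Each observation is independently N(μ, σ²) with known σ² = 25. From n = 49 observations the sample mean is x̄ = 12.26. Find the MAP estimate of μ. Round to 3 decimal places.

n = 49, x̄ = 12.26.
For a Normal prior and Normal likelihood with known variance, the posterior is Normal; its mode equals its mean, the precision-weighted average.
Prior precision 1/σ₀² = 1/8 = 0.125; data precision n/σ² = 49/25 = 1.96.
μ̂ = (0.125·10 + 1.96·12.26) / (0.125 + 1.96) = 25.2796/2.085 = 126398/10425 ≈ 12.125.

μ̂_MAP = 12.125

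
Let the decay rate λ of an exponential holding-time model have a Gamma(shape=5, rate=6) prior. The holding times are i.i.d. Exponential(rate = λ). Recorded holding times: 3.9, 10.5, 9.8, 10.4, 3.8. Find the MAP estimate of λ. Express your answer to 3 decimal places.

λ̂_MAP = 0.203

The Exponential(rate=λ) likelihood is ∝ λ^n e^(−λΣtᵢ). Here n = 5 and Σtᵢ = 3.9 + 10.5 + 9.8 + 10.4 + 3.8 = 38.4.
Posterior ∝ λ^4e^(−6λ) · λ^5e^(−38.4λ) = λ^9e^(−44.4λ), i.e. Gamma(10, 44.4).
Mode = (a−1)/b = 9/44.4 ≈ 0.203.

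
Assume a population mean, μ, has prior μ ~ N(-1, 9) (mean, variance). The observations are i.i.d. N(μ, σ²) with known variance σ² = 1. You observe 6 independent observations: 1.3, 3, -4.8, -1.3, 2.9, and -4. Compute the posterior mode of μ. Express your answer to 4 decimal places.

n = 6; x̄ = (1.3 + 3 + (-4.8) + (-1.3) + 2.9 + (-4))/6 = -2.9/6 = -29/60 ≈ -0.4833.
For a Normal prior and Normal likelihood with known variance, the posterior is Normal; its mode equals its mean, the precision-weighted average.
Prior precision 1/σ₀² = 1/9; data precision n/σ² = 6/1 = 6.
μ̂ = ((1/9)·(-1) + 6·(-29/60)) / (1/9 + 6) = (-271/90)/(55/9) = -271/550 ≈ -0.4927.

μ̂_MAP = -0.4927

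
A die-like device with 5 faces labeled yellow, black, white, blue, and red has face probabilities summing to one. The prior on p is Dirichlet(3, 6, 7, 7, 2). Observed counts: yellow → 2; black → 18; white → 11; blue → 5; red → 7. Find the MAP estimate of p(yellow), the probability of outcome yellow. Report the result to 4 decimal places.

The posterior is Dirichlet(αᵢ + nᵢ) = Dirichlet(5, 24, 18, 12, 9).
For a Dirichlet(a₁,…,a_K) with all aᵢ > 1, the mode has j-th component (aⱼ − 1)/(Σaᵢ − K).
Here Σaᵢ = 68 and K = 5, so p(yellow) = (5 − 1)/(68 − 5) = 4/63 ≈ 0.0635.

MAP estimate of p(yellow) = 0.0635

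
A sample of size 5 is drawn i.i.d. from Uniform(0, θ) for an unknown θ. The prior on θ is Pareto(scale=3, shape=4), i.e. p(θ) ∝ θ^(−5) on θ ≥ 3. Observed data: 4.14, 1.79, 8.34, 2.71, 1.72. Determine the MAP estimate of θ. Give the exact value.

θ̂_MAP = 8.34

The Uniform(0, θ) likelihood is θ^(−n) for θ ≥ max(xᵢ), zero otherwise. Here max(xᵢ) = 8.34.
Posterior ∝ θ^(−5) · θ^(−5) = θ^(−10) on θ ≥ max(3, 8.34) = 8.34.
This density is strictly decreasing in θ, so the posterior mode lies at the lower boundary of the support.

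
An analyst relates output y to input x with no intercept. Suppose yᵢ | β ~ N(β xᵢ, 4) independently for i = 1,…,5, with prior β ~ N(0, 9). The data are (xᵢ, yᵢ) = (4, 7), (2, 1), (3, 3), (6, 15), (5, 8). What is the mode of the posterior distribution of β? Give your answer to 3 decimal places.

log p(β | y) = −Σ(yᵢ − βxᵢ)²/(2·4) − β²/(2·9) + const.
Setting the derivative to zero: Σxᵢ(yᵢ − βxᵢ)/4 − β/9 = 0, so β = Σxᵢyᵢ / (Σxᵢ² + σ²/τ²).
Σxᵢyᵢ = 4·7 + 2·1 + 3·3 + 6·15 + 5·8 = 169; Σxᵢ² = 90; σ²/τ² = 4/9.
β̂_MAP = 169 / (90 + 4/9) = 169/(814/9) = 1521/814 ≈ 1.869.

β̂_MAP = 1.869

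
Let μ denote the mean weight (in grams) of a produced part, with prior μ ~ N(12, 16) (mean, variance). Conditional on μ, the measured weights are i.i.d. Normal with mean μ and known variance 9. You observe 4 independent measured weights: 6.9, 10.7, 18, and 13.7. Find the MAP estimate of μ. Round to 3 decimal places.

n = 4; x̄ = (6.9 + 10.7 + 18 + 13.7)/4 = 49.3/4 = 12.325.
For a Normal prior and Normal likelihood with known variance, the posterior is Normal; its mode equals its mean, the precision-weighted average.
Prior precision 1/σ₀² = 1/16 = 0.0625; data precision n/σ² = 4/9.
μ̂ = (0.0625·12 + (4/9)·12.325) / (0.0625 + 4/9) = (1121/180)/(73/144) = 4484/365 ≈ 12.285.

μ̂_MAP = 12.285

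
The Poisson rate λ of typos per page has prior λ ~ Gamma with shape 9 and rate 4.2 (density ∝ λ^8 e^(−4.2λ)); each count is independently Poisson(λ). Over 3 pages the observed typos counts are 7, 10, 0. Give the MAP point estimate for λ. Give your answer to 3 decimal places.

Σxᵢ = 7+10+0 = 17, with n = 3.
Posterior ∝ λ^8e^(−4.2λ) · λ^17e^(−3λ) = λ^25e^(−7.2λ), i.e. Gamma(shape=26, rate=7.2).
The mode of a Gamma(a, b) with a ≥ 1 (shape–rate) is (a−1)/b = 25/7.2 ≈ 3.472.

λ̂_MAP = 3.472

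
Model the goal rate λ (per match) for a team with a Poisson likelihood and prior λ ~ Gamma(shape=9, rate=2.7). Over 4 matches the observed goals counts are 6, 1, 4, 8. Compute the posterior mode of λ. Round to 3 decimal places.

Σxᵢ = 6+1+4+8 = 19, with n = 4.
Posterior ∝ λ^8e^(−2.7λ) · λ^19e^(−4λ) = λ^27e^(−6.7λ), i.e. Gamma(shape=28, rate=6.7).
The mode of a Gamma(a, b) with a ≥ 1 (shape–rate) is (a−1)/b = 27/6.7 ≈ 4.030.

λ̂_MAP = 4.030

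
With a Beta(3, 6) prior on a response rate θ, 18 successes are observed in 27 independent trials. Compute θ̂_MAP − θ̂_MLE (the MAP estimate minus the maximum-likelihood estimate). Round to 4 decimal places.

MAP − MLE = -0.0784

Posterior is Beta(21, 15); MAP = (21−1)/(36−2) = 20/34 ≈ 0.58824.
MLE ignores the prior: θ̂_MLE = k/n = 18/27 ≈ 0.66667.
Difference = 20/34 − 18/27 = -4/51 ≈ -0.0784.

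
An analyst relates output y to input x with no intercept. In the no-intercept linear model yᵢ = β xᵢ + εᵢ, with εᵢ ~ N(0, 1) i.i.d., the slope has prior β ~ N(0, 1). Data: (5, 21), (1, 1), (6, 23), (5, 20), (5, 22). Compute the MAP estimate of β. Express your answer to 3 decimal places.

log p(β | y) = −Σ(yᵢ − βxᵢ)²/(2·1) − β²/(2·1) + const.
Setting the derivative to zero: Σxᵢ(yᵢ − βxᵢ)/1 − β/1 = 0, so β = Σxᵢyᵢ / (Σxᵢ² + σ²/τ²).
Σxᵢyᵢ = 5·21 + 1·1 + 6·23 + 5·20 + 5·22 = 454; Σxᵢ² = 112; σ²/τ² = 1.
β̂_MAP = 454 / (112 + 1) = 454/113 ≈ 4.018.

β̂_MAP = 4.018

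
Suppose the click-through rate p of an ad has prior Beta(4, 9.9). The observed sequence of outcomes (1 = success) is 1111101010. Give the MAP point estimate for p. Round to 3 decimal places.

p̂_MAP = 0.457

Prior: Beta(4, 9.9).
Data: 7 successes in 10 trials (from the sequence). The binomial likelihood contributes p^7(1−p)^3, so the posterior is Beta(4+7, 9.9+3) = Beta(11, 12.9).
For Beta(a, b) with a, b > 1 the mode is (a−1)/(a+b−2) = 10/21.9 ≈ 0.457.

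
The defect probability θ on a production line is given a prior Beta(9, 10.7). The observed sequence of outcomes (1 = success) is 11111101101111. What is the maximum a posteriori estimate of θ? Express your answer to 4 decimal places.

θ̂_MAP = 0.6309

Prior: Beta(9, 10.7).
Data: 12 successes in 14 trials (from the sequence). The binomial likelihood contributes θ^12(1−θ)^2, so the posterior is Beta(9+12, 10.7+2) = Beta(21, 12.7).
For Beta(a, b) with a, b > 1 the mode is (a−1)/(a+b−2) = 20/31.7 ≈ 0.6309.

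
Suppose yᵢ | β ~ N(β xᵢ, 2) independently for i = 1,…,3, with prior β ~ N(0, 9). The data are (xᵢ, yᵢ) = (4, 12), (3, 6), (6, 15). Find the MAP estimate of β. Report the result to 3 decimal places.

log p(β | y) = −Σ(yᵢ − βxᵢ)²/(2·2) − β²/(2·9) + const.
Setting the derivative to zero: Σxᵢ(yᵢ − βxᵢ)/2 − β/9 = 0, so β = Σxᵢyᵢ / (Σxᵢ² + σ²/τ²).
Σxᵢyᵢ = 4·12 + 3·6 + 6·15 = 156; Σxᵢ² = 61; σ²/τ² = 2/9.
β̂_MAP = 156 / (61 + 2/9) = 156/(551/9) = 1404/551 ≈ 2.548.

β̂_MAP = 2.548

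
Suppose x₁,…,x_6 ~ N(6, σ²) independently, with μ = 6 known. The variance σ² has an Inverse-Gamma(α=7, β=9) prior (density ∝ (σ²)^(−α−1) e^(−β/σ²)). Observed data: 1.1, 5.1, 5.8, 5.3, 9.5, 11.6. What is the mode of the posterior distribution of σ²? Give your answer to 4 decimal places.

Sum of squared deviations about the known mean: SS = (1.1−6)² + (5.1−6)² + (5.8−6)² + (5.3−6)² + (9.5−6)² + (11.6−6)² = 68.96.
The Normal likelihood contributes (σ²)^(−n/2) exp(−SS/(2σ²)), so the posterior is Inverse-Gamma(α + n/2, β + SS/2) = Inverse-Gamma(10, 43.48).
The mode of Inverse-Gamma(a, b) is b/(a+1) = 43.48/11 ≈ 3.9527.

σ̂²_MAP = 3.9527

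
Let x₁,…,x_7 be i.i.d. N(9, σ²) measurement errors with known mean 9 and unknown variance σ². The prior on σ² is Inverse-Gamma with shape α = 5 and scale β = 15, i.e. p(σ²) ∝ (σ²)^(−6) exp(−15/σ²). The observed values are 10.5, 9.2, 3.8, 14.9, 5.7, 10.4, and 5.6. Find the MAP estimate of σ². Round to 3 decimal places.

σ̂²_MAP = 6.239

Sum of squared deviations about the known mean: SS = (10.5−9)² + (9.2−9)² + (3.8−9)² + (14.9−9)² + (5.7−9)² + (10.4−9)² + (5.6−9)² = 88.55.
The Normal likelihood contributes (σ²)^(−n/2) exp(−SS/(2σ²)), so the posterior is Inverse-Gamma(α + n/2, β + SS/2) = Inverse-Gamma(8.5, 59.275).
The mode of Inverse-Gamma(a, b) is b/(a+1) = 59.275/9.5 ≈ 6.239.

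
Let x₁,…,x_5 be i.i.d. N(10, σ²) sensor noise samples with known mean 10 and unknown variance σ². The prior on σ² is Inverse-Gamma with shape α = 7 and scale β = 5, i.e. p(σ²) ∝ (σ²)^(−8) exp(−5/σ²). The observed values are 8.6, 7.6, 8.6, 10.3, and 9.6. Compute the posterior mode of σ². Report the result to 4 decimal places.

Sum of squared deviations about the known mean: SS = (8.6−10)² + (7.6−10)² + (8.6−10)² + (10.3−10)² + (9.6−10)² = 9.93.
The Normal likelihood contributes (σ²)^(−n/2) exp(−SS/(2σ²)), so the posterior is Inverse-Gamma(α + n/2, β + SS/2) = Inverse-Gamma(9.5, 9.965).
The mode of Inverse-Gamma(a, b) is b/(a+1) = 9.965/10.5 ≈ 0.9490.

σ̂²_MAP = 0.9490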